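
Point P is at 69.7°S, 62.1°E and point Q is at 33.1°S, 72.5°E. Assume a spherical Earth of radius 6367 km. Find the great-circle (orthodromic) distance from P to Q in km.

4118 km

Haversine: a = sin²(Δφ/2)+cos φ₁ cos φ₂ sin²(Δλ/2) = 0.10098;  σ = 2·atan2(√a,√(1−a))
σ = 37.056° → d = Rσ = 6367·0.64676 = 4118 km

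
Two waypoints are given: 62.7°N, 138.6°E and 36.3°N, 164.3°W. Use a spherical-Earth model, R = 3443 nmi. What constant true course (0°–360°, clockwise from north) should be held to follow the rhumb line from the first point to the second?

Meridional parts: M(φ₁)=+1.4153, M(φ₂)=+0.6808 → ΔM = -0.7346;  Δλ = +0.9966 rad
tan C = Δλ / ΔM = -1.3567 → C = 126.39°

126.4°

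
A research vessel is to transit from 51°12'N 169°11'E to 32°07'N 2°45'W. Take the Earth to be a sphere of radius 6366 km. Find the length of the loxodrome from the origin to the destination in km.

Rhumb course C = atan2(Δλ, Δψ) with Δψ = ln[tan(π/4+φ₂/2)/tan(π/4+φ₁/2)] = -0.4512, Δλ = -3.0008 → C = 261.45°
d = R·|Δφ| / |cos C| = 6366·0.33307 / 0.14870 = 14259 km

14259 km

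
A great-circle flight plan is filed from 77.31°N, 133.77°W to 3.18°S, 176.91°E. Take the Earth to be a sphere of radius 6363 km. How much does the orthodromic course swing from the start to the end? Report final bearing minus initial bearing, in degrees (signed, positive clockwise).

At departure: θ₁ = atan2(sin Δλ cos φ₂, cos φ₁ sin φ₂ − sin φ₁ cos φ₂ cos Δλ) = 229.48°
At arrival: θ₂ = atan2(sin Δλ cos φ₁, −cos φ₂ sin φ₁ + sin φ₂ cos φ₁ cos Δλ) = 189.63°
Δθ = θ₂ − θ₁ = -39.9°

-39.9°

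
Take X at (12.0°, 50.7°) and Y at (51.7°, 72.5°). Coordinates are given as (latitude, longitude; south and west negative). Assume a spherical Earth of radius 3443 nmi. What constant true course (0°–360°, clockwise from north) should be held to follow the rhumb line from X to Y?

24.2°

Δψ = ln[tan(π/4+φ₂/2)/tan(π/4+φ₁/2)] = +0.8467
Δλ = +0.3805 rad (taken the short way round)
course = atan2(Δλ, Δψ) = 24.20°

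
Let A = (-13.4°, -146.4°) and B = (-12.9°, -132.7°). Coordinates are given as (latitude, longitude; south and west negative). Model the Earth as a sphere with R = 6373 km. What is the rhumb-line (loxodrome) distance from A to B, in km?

Δψ = ln[tan(π/4+φ₂/2)/tan(π/4+φ₁/2)] = +0.0090;  Δφ = +0.0087 rad,  Δλ = +0.2391 rad
q = Δφ/Δψ = 0.9738
d = R·√(Δφ² + q²Δλ²) = 6373·0.23300 = 1485 km

1485 km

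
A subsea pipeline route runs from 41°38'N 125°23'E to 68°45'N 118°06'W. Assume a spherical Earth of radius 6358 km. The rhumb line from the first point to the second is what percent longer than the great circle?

Great circle: σ = 1.0492 rad → d_gc = Rσ = 6670.9 km
Rhumb: Δφ = +0.4733, Δλ = +2.0336, Δψ = +0.8729, q = Δφ/Δψ = 0.5422 → d_rh = R√(Δφ²+q²Δλ²) = 7628.9 km
Excess = (7628.9 − 6670.9) / 6670.9 = 958.0 / 6670.9 = 14.36% ≈ 14.4%

14.4%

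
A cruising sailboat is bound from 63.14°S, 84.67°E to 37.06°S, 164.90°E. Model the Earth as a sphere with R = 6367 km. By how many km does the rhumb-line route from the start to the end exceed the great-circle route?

323 km

Great circle: cos σ = sin φ₁ sin φ₂ + cos φ₁ cos φ₂ cos Δλ,  σ = 0.9288 rad → d_gc = 5913.5 km
Rhumb line: Δψ = +0.7349, q = Δφ/Δψ = 0.6194, d_rh = R√(Δφ²+q²Δλ²) = 6236.5 km
Excess = 6236.5 − 5913.5 = 323.0 ≈ 323 km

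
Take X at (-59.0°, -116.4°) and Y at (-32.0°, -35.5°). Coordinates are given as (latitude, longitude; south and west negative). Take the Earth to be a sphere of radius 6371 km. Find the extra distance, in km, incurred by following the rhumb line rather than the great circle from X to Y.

Great circle: cos σ = sin φ₁ sin φ₂ + cos φ₁ cos φ₂ cos Δλ,  σ = 1.0201 rad → d_gc = 6498.8 km
Rhumb line: Δψ = +0.6925, q = Δφ/Δψ = 0.6805, d_rh = R√(Δφ²+q²Δλ²) = 6817.8 km
Excess = 6817.8 − 6498.8 = 319.0 ≈ 319 km

319 km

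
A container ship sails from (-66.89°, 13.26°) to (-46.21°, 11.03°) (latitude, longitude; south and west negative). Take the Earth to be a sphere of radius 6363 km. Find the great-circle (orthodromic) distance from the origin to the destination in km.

Haversine: a = sin²(Δφ/2)+cos φ₁ cos φ₂ sin²(Δλ/2) = 0.03232;  σ = 2·atan2(√a,√(1−a))
σ = 20.713° → d = Rσ = 6363·0.36152 = 2300 km

2300 km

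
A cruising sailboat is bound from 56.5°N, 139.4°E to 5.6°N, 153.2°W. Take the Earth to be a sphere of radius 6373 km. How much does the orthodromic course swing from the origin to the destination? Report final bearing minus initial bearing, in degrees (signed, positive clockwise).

Initial bearing θ₁ = atan2(sin Δλ cos φ₂, cos φ₁ sin φ₂ − sin φ₁ cos φ₂ cos Δλ) = 106.09°
Final bearing θ₂ = (initial bearing from the destination back to the start) + 180° = 147.80°
Δθ = θ₂ − θ₁ = +41.7°

+41.7°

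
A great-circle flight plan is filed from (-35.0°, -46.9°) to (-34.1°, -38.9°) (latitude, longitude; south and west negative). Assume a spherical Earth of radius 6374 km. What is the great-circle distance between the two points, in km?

Haversine: a = sin²(Δφ/2)+cos φ₁ cos φ₂ sin²(Δλ/2) = 0.00336;  σ = 2·atan2(√a,√(1−a))
σ = 6.648° → d = Rσ = 6374·0.11604 = 740 km

740 km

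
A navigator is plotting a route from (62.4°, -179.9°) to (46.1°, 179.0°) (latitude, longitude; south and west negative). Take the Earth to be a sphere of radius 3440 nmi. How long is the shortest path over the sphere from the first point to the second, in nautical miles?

979 nmi

Haversine: a = sin²(Δφ/2)+cos φ₁ cos φ₂ sin²(Δλ/2) = 0.02013;  σ = 2·atan2(√a,√(1−a))
σ = 16.312° → d = Rσ = 3440·0.28470 = 979 nmi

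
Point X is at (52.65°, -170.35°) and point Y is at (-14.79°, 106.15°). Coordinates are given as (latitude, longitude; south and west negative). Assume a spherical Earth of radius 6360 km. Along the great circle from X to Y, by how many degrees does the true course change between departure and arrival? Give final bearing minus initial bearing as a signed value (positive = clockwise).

At departure: θ₁ = atan2(sin Δλ cos φ₂, cos φ₁ sin φ₂ − sin φ₁ cos φ₂ cos Δλ) = 255.87°
At arrival: θ₂ = atan2(sin Δλ cos φ₁, −cos φ₂ sin φ₁ + sin φ₂ cos φ₁ cos Δλ) = 217.48°
Δθ = θ₂ − θ₁ = -38.4°

-38.4°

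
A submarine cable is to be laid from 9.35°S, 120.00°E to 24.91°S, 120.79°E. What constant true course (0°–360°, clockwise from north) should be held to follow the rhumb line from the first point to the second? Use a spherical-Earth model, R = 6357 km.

Δψ = ln[tan(π/4+φ₂/2)/tan(π/4+φ₁/2)] = -0.2852
Δλ = +0.0138 rad (taken the short way round)
course = atan2(Δλ, Δψ) = 177.23°

177.2°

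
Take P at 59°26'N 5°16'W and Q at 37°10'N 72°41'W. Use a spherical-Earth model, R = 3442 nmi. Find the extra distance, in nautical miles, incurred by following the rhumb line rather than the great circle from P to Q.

101 nmi

Great circle: cos σ = sin φ₁ sin φ₂ + cos φ₁ cos φ₂ cos Δλ,  σ = 0.8287 rad → d_gc = 2852.5 nmi
Rhumb line: Δψ = -0.5977, q = Δφ/Δψ = 0.6502, d_rh = R√(Δφ²+q²Δλ²) = 2953.6 nmi
Excess = 2953.6 − 2852.5 = 101.1 ≈ 101 nmi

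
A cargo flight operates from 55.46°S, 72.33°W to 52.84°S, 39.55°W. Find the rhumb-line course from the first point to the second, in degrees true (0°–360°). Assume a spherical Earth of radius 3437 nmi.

82.2°

Δψ = ln[tan(π/4+φ₂/2)/tan(π/4+φ₁/2)] = +0.0781
Δλ = +0.5721 rad (taken the short way round)
course = atan2(Δλ, Δψ) = 82.23°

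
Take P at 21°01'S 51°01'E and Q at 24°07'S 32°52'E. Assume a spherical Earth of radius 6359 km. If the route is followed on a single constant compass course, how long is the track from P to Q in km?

Δψ = ln[tan(π/4+φ₂/2)/tan(π/4+φ₁/2)] = -0.0586;  Δφ = -0.0541 rad,  Δλ = -0.3168 rad
q = Δφ/Δψ = 0.9233
d = R·√(Δφ² + q²Δλ²) = 6359·0.29744 = 1891 km

1891 km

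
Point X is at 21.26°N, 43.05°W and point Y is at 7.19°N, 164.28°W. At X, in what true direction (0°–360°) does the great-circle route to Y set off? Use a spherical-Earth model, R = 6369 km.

289.7°

N = sin Δλ·cos φ₂ = -0.8484;  D = cos φ₁ sin φ₂ − sin φ₁ cos φ₂ cos Δλ = +0.3032
initial course = atan2(N, D) = 289.66°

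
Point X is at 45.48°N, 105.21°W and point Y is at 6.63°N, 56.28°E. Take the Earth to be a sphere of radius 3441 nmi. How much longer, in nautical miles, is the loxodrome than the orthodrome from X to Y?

Great circle: cos σ = sin φ₁ sin φ₂ + cos φ₁ cos φ₂ cos Δλ,  σ = 2.1872 rad → d_gc = 7526.2 nmi
Rhumb line: Δψ = -0.7773, q = Δφ/Δψ = 0.8723, d_rh = R√(Δφ²+q²Δλ²) = 8776.2 nmi
Excess = 8776.2 − 7526.2 = 1250.0 ≈ 1250 nmi

1250 nmi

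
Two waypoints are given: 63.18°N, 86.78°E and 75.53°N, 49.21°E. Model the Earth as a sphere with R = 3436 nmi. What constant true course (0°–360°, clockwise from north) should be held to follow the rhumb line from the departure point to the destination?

Meridional parts: M(φ₁)=+1.4337, M(φ₂)=+2.0640 → ΔM = +0.6302;  Δλ = -0.6557 rad
tan C = Δλ / ΔM = -1.0404 → C = 313.86°

313.9°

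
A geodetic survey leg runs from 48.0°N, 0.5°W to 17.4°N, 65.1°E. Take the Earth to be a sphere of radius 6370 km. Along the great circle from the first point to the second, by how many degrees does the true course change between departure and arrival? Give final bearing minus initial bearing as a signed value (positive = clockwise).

+39.7°

At departure: θ₁ = atan2(sin Δλ cos φ₂, cos φ₁ sin φ₂ − sin φ₁ cos φ₂ cos Δλ) = 96.10°
At arrival: θ₂ = atan2(sin Δλ cos φ₁, −cos φ₂ sin φ₁ + sin φ₂ cos φ₁ cos Δλ) = 135.79°
Δθ = θ₂ − θ₁ = +39.7°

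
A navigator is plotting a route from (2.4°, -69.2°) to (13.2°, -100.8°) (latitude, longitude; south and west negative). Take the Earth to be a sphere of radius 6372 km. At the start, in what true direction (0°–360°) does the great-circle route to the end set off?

290.8°

N = sin Δλ·cos φ₂ = -0.5101;  D = cos φ₁ sin φ₂ − sin φ₁ cos φ₂ cos Δλ = +0.1934
initial course = atan2(N, D) = 290.76°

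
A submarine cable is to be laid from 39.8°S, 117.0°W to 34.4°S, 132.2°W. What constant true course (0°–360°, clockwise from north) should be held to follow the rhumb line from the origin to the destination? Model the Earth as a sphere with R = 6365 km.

Meridional parts: M(φ₁)=-0.7584, M(φ₂)=-0.6401 → ΔM = +0.1183;  Δλ = -0.2653 rad
tan C = Δλ / ΔM = -2.2433 → C = 294.03°

294.0°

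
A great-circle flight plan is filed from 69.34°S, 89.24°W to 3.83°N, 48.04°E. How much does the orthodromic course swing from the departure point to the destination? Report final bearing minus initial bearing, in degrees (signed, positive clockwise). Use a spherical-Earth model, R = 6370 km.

At departure: θ₁ = atan2(sin Δλ cos φ₂, cos φ₁ sin φ₂ − sin φ₁ cos φ₂ cos Δλ) = 134.38°
At arrival: θ₂ = atan2(sin Δλ cos φ₁, −cos φ₂ sin φ₁ + sin φ₂ cos φ₁ cos Δλ) = 14.64°
Δθ = θ₂ − θ₁ = -119.7°

-119.7°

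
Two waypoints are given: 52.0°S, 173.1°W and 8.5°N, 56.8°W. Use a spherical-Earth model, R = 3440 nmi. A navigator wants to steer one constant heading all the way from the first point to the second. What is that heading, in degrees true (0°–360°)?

Meridional parts: M(φ₁)=-1.0662, M(φ₂)=+0.1489 → ΔM = +1.2151;  Δλ = +2.0298 rad
tan C = Δλ / ΔM = +1.6705 → C = 59.09°

59.1°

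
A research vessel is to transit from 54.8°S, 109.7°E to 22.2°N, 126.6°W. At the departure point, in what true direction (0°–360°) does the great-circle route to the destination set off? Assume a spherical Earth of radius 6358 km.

N = sin Δλ·cos φ₂ = +0.7703;  D = cos φ₁ sin φ₂ − sin φ₁ cos φ₂ cos Δλ = -0.2020
initial course = atan2(N, D) = 104.69°

104.7°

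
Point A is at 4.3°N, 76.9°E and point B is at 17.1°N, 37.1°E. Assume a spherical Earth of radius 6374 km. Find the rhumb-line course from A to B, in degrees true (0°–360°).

288.2°

Δψ = ln[tan(π/4+φ₂/2)/tan(π/4+φ₁/2)] = +0.2279
Δλ = -0.6946 rad (taken the short way round)
course = atan2(Δλ, Δψ) = 288.16°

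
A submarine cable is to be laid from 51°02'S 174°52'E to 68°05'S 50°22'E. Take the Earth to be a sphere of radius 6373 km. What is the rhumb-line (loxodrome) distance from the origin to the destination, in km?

7095 km

Rhumb course C = atan2(Δλ, Δψ) with Δψ = ln[tan(π/4+φ₂/2)/tan(π/4+φ₁/2)] = -0.6028, Δλ = -2.1729 → C = 254.50°
d = R·|Δφ| / |cos C| = 6373·0.29758 / 0.26731 = 7095 km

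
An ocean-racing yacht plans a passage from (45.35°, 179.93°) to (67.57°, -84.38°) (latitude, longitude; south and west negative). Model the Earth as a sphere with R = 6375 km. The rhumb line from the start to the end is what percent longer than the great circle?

Great circle: σ = 0.8879 rad → d_gc = Rσ = 5660.7 km
Rhumb: Δφ = +0.3878, Δλ = +1.6701, Δψ = +0.7280, q = Δφ/Δψ = 0.5327 → d_rh = R√(Δφ²+q²Δλ²) = 6186.8 km
Excess = (6186.8 − 5660.7) / 5660.7 = 526.1 / 5660.7 = 9.29% ≈ 9.3%

9.3%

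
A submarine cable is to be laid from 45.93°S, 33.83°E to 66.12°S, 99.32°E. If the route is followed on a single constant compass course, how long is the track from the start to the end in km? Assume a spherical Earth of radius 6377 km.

Rhumb course C = atan2(Δλ, Δψ) with Δψ = ln[tan(π/4+φ₂/2)/tan(π/4+φ₁/2)] = -0.6492, Δλ = +1.1430 → C = 119.59°
d = R·|Δφ| / |cos C| = 6377·0.35238 / 0.49387 = 4550 km

4550 km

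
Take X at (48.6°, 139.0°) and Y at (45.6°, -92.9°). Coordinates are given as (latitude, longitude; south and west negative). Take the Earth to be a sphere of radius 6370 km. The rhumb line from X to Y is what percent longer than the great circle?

15.5%

Great circle: σ = 1.3177 rad → d_gc = Rσ = 8393.5 km
Rhumb: Δφ = -0.0524, Δλ = +2.2358, Δψ = -0.0769, q = Δφ/Δψ = 0.6805 → d_rh = R√(Δφ²+q²Δλ²) = 9696.8 km
Excess = (9696.8 − 8393.5) / 8393.5 = 1303.3 / 8393.5 = 15.53% ≈ 15.5%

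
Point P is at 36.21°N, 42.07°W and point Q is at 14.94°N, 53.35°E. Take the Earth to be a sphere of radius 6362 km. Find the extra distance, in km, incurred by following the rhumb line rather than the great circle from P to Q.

Great circle: cos σ = sin φ₁ sin φ₂ + cos φ₁ cos φ₂ cos Δλ,  σ = 1.4921 rad → d_gc = 9492.4 km
Rhumb line: Δψ = -0.4151, q = Δφ/Δψ = 0.8944, d_rh = R√(Δφ²+q²Δλ²) = 9766.4 km
Excess = 9766.4 − 9492.4 = 274.0 ≈ 274 km

274 km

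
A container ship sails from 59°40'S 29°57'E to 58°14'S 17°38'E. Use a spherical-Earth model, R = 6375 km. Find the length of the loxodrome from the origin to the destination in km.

Δψ = ln[tan(π/4+φ₂/2)/tan(π/4+φ₁/2)] = +0.0485;  Δφ = +0.0250 rad,  Δλ = -0.2150 rad
q = Δφ/Δψ = 0.5157
d = R·√(Δφ² + q²Δλ²) = 6375·0.11365 = 724 km

724 km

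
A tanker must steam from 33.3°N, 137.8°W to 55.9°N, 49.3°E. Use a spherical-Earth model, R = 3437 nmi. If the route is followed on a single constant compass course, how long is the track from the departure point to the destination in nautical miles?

7367 nmi

Rhumb course C = atan2(Δλ, Δψ) with Δψ = ln[tan(π/4+φ₂/2)/tan(π/4+φ₁/2)] = +0.5650, Δλ = -3.0177 → C = 280.60°
d = R·|Δφ| / |cos C| = 3437·0.39444 / 0.18402 = 7367 nmi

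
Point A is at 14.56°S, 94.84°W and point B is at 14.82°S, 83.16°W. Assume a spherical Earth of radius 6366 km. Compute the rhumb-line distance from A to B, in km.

1256 km

Δψ = ln[tan(π/4+φ₂/2)/tan(π/4+φ₁/2)] = -0.0047;  Δφ = -0.0045 rad,  Δλ = +0.2039 rad
q = Δφ/Δψ = 0.9673
d = R·√(Δφ² + q²Δλ²) = 6366·0.19724 = 1256 km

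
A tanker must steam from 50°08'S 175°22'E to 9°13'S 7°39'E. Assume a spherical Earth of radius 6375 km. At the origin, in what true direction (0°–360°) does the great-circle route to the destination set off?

194.0°

N = sin Δλ·cos φ₂ = -0.2100;  D = cos φ₁ sin φ₂ − sin φ₁ cos φ₂ cos Δλ = -0.8430
initial course = atan2(N, D) = 193.99°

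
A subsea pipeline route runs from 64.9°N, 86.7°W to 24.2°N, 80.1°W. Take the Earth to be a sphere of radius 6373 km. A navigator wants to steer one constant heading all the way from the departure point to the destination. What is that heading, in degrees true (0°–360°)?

Δψ = ln[tan(π/4+φ₂/2)/tan(π/4+φ₁/2)] = -1.0668
Δλ = +0.1152 rad (taken the short way round)
course = atan2(Δλ, Δψ) = 173.84°

173.8°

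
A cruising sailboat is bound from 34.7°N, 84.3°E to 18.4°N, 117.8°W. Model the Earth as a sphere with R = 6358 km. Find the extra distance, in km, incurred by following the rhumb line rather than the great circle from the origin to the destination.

2062 km

Great circle: cos σ = sin φ₁ sin φ₂ + cos φ₁ cos φ₂ cos Δλ,  σ = 2.1449 rad → d_gc = 13637.4 km
Rhumb line: Δψ = -0.3196, q = Δφ/Δψ = 0.8900, d_rh = R√(Δφ²+q²Δλ²) = 15699.1 km
Excess = 15699.1 − 13637.4 = 2061.7 ≈ 2062 km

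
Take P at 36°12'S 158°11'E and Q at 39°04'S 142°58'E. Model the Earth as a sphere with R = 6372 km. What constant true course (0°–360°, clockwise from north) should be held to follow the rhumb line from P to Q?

Δψ = ln[tan(π/4+φ₂/2)/tan(π/4+φ₁/2)] = -0.0632
Δλ = -0.2656 rad (taken the short way round)
course = atan2(Δλ, Δψ) = 256.62°

256.6°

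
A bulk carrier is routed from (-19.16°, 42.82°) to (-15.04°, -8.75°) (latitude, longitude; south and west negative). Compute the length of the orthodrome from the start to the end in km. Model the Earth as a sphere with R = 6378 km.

5487 km

Haversine: a = sin²(Δφ/2)+cos φ₁ cos φ₂ sin²(Δλ/2) = 0.17391;  σ = 2·atan2(√a,√(1−a))
σ = 49.294° → d = Rσ = 6378·0.86034 = 5487 km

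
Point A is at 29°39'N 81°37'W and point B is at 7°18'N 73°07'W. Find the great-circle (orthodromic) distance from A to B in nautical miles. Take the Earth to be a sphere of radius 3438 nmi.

Haversine: a = sin²(Δφ/2)+cos φ₁ cos φ₂ sin²(Δλ/2) = 0.04230;  σ = 2·atan2(√a,√(1−a))
σ = 23.736° → d = Rσ = 3438·0.41427 = 1424 nmi

1424 nmi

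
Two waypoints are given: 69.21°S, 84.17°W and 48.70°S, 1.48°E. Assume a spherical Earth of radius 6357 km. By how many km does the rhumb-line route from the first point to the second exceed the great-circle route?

369 km

Great circle: cos σ = sin φ₁ sin φ₂ + cos φ₁ cos φ₂ cos Δλ,  σ = 0.7668 rad → d_gc = 4874.7 km
Rhumb line: Δψ = +0.7200, q = Δφ/Δψ = 0.4972, d_rh = R√(Δφ²+q²Δλ²) = 5244.1 km
Excess = 5244.1 − 4874.7 = 369.4 ≈ 369 km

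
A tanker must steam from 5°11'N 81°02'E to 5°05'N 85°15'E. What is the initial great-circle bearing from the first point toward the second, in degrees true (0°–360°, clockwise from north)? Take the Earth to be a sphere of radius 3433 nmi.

91.2°

θ = atan2( sin Δλ·cos φ₂ ,  cos φ₁ sin φ₂ − sin φ₁ cos φ₂ cos Δλ )
  = atan2(+0.0732, -0.0015) = 91.17°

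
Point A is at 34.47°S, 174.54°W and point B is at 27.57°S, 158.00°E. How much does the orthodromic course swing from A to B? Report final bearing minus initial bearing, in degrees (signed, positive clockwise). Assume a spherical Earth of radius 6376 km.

At departure: θ₁ = atan2(sin Δλ cos φ₂, cos φ₁ sin φ₂ − sin φ₁ cos φ₂ cos Δλ) = 278.85°
At arrival: θ₂ = atan2(sin Δλ cos φ₁, −cos φ₂ sin φ₁ + sin φ₂ cos φ₁ cos Δλ) = 293.22°
Δθ = θ₂ − θ₁ = +14.4°

+14.4°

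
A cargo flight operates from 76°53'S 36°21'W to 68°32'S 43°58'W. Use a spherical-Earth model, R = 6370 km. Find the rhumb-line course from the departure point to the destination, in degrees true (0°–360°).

Meridional parts: M(φ₁)=-2.1631, M(φ₂)=-1.6631 → ΔM = +0.5000;  Δλ = -0.1329 rad
tan C = Δλ / ΔM = -0.2659 → C = 345.11°

345.1°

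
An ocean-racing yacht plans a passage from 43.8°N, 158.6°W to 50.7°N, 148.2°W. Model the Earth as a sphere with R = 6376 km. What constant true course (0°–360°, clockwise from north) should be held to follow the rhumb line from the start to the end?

45.6°

Δψ = ln[tan(π/4+φ₂/2)/tan(π/4+φ₁/2)] = +0.1778
Δλ = +0.1815 rad (taken the short way round)
course = atan2(Δλ, Δψ) = 45.60°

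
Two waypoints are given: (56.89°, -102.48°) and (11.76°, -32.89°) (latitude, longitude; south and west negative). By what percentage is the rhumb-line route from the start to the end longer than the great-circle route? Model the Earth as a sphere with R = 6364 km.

2.4%

Great circle: σ = 1.2055 rad → d_gc = Rσ = 7671.9 km
Rhumb: Δφ = -0.7877, Δλ = +1.2146, Δψ = -1.0064, q = Δφ/Δψ = 0.7826 → d_rh = R√(Δφ²+q²Δλ²) = 7856.3 km
Excess = (7856.3 − 7671.9) / 7671.9 = 184.4 / 7671.9 = 2.40% ≈ 2.4%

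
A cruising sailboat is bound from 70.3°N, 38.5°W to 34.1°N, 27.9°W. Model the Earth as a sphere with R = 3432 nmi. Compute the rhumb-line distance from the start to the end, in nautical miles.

Δψ = ln[tan(π/4+φ₂/2)/tan(π/4+φ₁/2)] = -1.1171;  Δφ = -0.6318 rad,  Δλ = +0.1850 rad
q = Δφ/Δψ = 0.5656
d = R·√(Δφ² + q²Δλ²) = 3432·0.64042 = 2198 nmi

2198 nmi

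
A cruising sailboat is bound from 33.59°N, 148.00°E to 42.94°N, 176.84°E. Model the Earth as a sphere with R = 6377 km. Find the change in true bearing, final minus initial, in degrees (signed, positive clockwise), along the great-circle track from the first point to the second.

+18.2°

At departure: θ₁ = atan2(sin Δλ cos φ₂, cos φ₁ sin φ₂ − sin φ₁ cos φ₂ cos Δλ) = 58.94°
At arrival: θ₂ = atan2(sin Δλ cos φ₁, −cos φ₂ sin φ₁ + sin φ₂ cos φ₁ cos Δλ) = 77.09°
Δθ = θ₂ − θ₁ = +18.2°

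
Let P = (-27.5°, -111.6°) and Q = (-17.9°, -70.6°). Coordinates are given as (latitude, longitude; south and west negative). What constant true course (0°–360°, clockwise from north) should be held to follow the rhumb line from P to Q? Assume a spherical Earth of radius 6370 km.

Δψ = ln[tan(π/4+φ₂/2)/tan(π/4+φ₁/2)] = +0.1819
Δλ = +0.7156 rad (taken the short way round)
course = atan2(Δλ, Δψ) = 75.74°

75.7°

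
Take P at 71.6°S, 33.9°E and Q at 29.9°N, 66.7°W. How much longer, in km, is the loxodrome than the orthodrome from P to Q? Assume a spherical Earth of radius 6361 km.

Great circle: cos σ = sin φ₁ sin φ₂ + cos φ₁ cos φ₂ cos Δλ,  σ = 2.1216 rad → d_gc = 13495.2 km
Rhumb line: Δψ = +2.3677, q = Δφ/Δψ = 0.7482, d_rh = R√(Δφ²+q²Δλ²) = 14028.9 km
Excess = 14028.9 − 13495.2 = 533.7 ≈ 534 km

534 km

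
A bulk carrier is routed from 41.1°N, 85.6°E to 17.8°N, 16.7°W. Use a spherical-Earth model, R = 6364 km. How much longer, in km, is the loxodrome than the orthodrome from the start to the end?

Great circle: cos σ = sin φ₁ sin φ₂ + cos φ₁ cos φ₂ cos Δλ,  σ = 1.5227 rad → d_gc = 9690.3 km
Rhumb line: Δψ = -0.4724, q = Δφ/Δψ = 0.8609, d_rh = R√(Δφ²+q²Δλ²) = 10118.4 km
Excess = 10118.4 − 9690.3 = 428.1 ≈ 428 km

428 km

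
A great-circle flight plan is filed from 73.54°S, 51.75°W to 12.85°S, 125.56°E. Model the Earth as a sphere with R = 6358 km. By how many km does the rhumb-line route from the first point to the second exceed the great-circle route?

Great circle: cos σ = sin φ₁ sin φ₂ + cos φ₁ cos φ₂ cos Δλ,  σ = 1.6335 rad → d_gc = 10385.8 km
Rhumb line: Δψ = +1.7074, q = Δφ/Δψ = 0.6204, d_rh = R√(Δφ²+q²Δλ²) = 13941.4 km
Excess = 13941.4 − 10385.8 = 3555.6 ≈ 3556 km

3556 km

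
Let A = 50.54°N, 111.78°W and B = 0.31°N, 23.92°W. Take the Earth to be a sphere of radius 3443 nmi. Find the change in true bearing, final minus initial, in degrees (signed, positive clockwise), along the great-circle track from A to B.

+49.1°

At departure: θ₁ = atan2(sin Δλ cos φ₂, cos φ₁ sin φ₂ − sin φ₁ cos φ₂ cos Δλ) = 91.46°
At arrival: θ₂ = atan2(sin Δλ cos φ₁, −cos φ₂ sin φ₁ + sin φ₂ cos φ₁ cos Δλ) = 140.55°
Δθ = θ₂ − θ₁ = +49.1°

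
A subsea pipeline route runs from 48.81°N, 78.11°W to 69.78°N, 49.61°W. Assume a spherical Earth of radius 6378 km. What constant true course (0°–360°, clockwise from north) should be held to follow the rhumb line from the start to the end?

Meridional parts: M(φ₁)=+0.9788, M(φ₂)=+1.7242 → ΔM = +0.7455;  Δλ = +0.4974 rad
tan C = Δλ / ΔM = +0.6672 → C = 33.71°

33.7°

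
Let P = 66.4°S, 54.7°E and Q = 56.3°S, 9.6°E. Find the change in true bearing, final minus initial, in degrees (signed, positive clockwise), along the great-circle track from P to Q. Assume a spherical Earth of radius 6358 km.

Initial bearing θ₁ = atan2(sin Δλ cos φ₂, cos φ₁ sin φ₂ − sin φ₁ cos φ₂ cos Δλ) = 273.76°
Final bearing θ₂ = (initial bearing from the destination back to the start) + 180° = 313.95°
Δθ = θ₂ − θ₁ = +40.2°

+40.2°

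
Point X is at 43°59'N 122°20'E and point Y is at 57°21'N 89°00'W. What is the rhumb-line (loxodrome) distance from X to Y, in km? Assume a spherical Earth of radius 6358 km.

Δψ = ln[tan(π/4+φ₂/2)/tan(π/4+φ₁/2)] = +0.3714;  Δφ = +0.2333 rad,  Δλ = +2.5947 rad
q = Δφ/Δψ = 0.6281
d = R·√(Δφ² + q²Δλ²) = 6358·1.64627 = 10467 km

10467 km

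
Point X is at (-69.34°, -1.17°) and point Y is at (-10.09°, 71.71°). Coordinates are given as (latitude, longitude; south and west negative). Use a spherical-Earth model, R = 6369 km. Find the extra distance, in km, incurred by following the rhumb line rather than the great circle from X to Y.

Great circle: cos σ = sin φ₁ sin φ₂ + cos φ₁ cos φ₂ cos Δλ,  σ = 1.3014 rad → d_gc = 8288.4 km
Rhumb line: Δψ = +1.5252, q = Δφ/Δψ = 0.6780, d_rh = R√(Δφ²+q²Δλ²) = 8576.0 km
Excess = 8576.0 − 8288.4 = 287.6 ≈ 288 km

288 km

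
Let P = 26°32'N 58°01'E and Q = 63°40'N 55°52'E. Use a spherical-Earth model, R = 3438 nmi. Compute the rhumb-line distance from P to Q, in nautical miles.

Rhumb course C = atan2(Δλ, Δψ) with Δψ = ln[tan(π/4+φ₂/2)/tan(π/4+φ₁/2)] = +0.9721, Δλ = -0.0375 → C = 357.79°
d = R·|Δφ| / |cos C| = 3438·0.64810 / 0.99926 = 2230 nmi

2230 nmi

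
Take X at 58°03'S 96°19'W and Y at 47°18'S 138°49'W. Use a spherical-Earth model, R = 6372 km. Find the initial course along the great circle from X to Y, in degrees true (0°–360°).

N = sin Δλ·cos φ₂ = -0.4582;  D = cos φ₁ sin φ₂ − sin φ₁ cos φ₂ cos Δλ = +0.0353
initial course = atan2(N, D) = 274.41°

274.4°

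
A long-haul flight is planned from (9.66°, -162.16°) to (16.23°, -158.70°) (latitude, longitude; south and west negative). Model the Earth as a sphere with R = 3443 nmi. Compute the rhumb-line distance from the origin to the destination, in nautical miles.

Δψ = ln[tan(π/4+φ₂/2)/tan(π/4+φ₁/2)] = +0.1177;  Δφ = +0.1147 rad,  Δλ = +0.0604 rad
q = Δφ/Δψ = 0.9740
d = R·√(Δφ² + q²Δλ²) = 3443·0.12887 = 444 nmi

444 nmi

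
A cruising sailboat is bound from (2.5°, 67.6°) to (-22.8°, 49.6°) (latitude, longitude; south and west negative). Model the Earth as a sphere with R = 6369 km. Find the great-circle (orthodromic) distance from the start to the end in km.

3423 km

cos σ = sin φ₁ sin φ₂ + cos φ₁ cos φ₂ cos Δλ
      = sin(2.50°)sin(-22.80°) + cos(2.50°)cos(-22.80°)cos(-18.00°) = 0.8590
σ = 30.795° → d = Rσ = 6369·0.53747 = 3423 km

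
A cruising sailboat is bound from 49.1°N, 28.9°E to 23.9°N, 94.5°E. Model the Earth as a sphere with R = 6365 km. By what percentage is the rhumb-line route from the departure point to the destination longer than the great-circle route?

2.2%

Great circle: σ = 0.9842 rad → d_gc = Rσ = 6264.6 km
Rhumb: Δφ = -0.4398, Δλ = +1.1449, Δψ = -0.5567, q = Δφ/Δψ = 0.7901 → d_rh = R√(Δφ²+q²Δλ²) = 6402.2 km
Excess = (6402.2 − 6264.6) / 6264.6 = 137.6 / 6264.6 = 2.20% ≈ 2.2%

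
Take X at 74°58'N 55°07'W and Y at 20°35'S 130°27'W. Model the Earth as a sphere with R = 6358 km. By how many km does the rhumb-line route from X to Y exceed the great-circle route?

Great circle: cos σ = sin φ₁ sin φ₂ + cos φ₁ cos φ₂ cos Δλ,  σ = 1.8526 rad → d_gc = 11778.6 km
Rhumb line: Δψ = -2.3926, q = Δφ/Δψ = 0.6970, d_rh = R√(Δφ²+q²Δλ²) = 12098.5 km
Excess = 12098.5 − 11778.6 = 319.9 ≈ 320 km

320 km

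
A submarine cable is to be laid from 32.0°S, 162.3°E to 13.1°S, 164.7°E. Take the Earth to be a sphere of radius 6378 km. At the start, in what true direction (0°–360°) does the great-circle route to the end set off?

7.2°

θ = atan2( sin Δλ·cos φ₂ ,  cos φ₁ sin φ₂ − sin φ₁ cos φ₂ cos Δλ )
  = atan2(+0.0408, +0.3235) = 7.19°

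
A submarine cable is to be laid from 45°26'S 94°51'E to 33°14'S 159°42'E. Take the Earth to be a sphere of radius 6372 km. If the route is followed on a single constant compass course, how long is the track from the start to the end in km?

5717 km

Rhumb course C = atan2(Δλ, Δψ) with Δψ = ln[tan(π/4+φ₂/2)/tan(π/4+φ₁/2)] = +0.2765, Δλ = +1.1318 → C = 76.27°
d = R·|Δφ| / |cos C| = 6372·0.21293 / 0.23733 = 5717 km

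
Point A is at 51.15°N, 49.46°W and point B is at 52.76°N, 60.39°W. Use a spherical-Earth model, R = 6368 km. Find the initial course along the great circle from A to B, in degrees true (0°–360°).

287.7°

θ = atan2( sin Δλ·cos φ₂ ,  cos φ₁ sin φ₂ − sin φ₁ cos φ₂ cos Δλ )
  = atan2(-0.1147, +0.0366) = 287.71°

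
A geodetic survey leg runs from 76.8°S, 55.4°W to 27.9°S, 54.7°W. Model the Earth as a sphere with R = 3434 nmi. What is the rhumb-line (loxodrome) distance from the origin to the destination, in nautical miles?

Rhumb course C = atan2(Δλ, Δψ) with Δψ = ln[tan(π/4+φ₂/2)/tan(π/4+φ₁/2)] = +1.6493, Δλ = +0.0122 → C = 0.42°
d = R·|Δφ| / |cos C| = 3434·0.85347 / 0.99997 = 2931 nmi

2931 nmi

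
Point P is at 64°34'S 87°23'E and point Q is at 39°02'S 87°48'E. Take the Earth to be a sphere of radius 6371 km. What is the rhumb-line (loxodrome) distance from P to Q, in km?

Rhumb course C = atan2(Δλ, Δψ) with Δψ = ln[tan(π/4+φ₂/2)/tan(π/4+φ₁/2)] = +0.7477, Δλ = +0.0073 → C = 0.56°
d = R·|Δφ| / |cos C| = 6371·0.44564 / 0.99995 = 2839 km

2839 km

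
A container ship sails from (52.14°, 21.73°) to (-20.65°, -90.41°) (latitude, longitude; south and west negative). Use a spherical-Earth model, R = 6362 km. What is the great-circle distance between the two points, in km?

13287 km

cos σ = sin φ₁ sin φ₂ + cos φ₁ cos φ₂ cos Δλ
      = sin(52.14°)sin(-20.65°) + cos(52.14°)cos(-20.65°)cos(-112.14°) = -0.4949
σ = 119.661° → d = Rσ = 6362·2.08848 = 13287 km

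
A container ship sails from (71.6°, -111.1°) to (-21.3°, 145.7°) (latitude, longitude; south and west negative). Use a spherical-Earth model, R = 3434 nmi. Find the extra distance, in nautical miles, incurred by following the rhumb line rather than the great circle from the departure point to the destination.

Great circle: cos σ = sin φ₁ sin φ₂ + cos φ₁ cos φ₂ cos Δλ,  σ = 1.9953 rad → d_gc = 6851.7 nmi
Rhumb line: Δψ = -2.2010, q = Δφ/Δψ = 0.7367, d_rh = R√(Δφ²+q²Δλ²) = 7194.7 nmi
Excess = 7194.7 − 6851.7 = 343.0 ≈ 343 nmi

343 nmi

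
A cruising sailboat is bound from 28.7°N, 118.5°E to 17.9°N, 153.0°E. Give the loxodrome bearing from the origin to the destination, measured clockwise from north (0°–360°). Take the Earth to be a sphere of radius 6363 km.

Meridional parts: M(φ₁)=+0.5233, M(φ₂)=+0.3176 → ΔM = -0.2057;  Δλ = +0.6021 rad
tan C = Δλ / ΔM = -2.9280 → C = 108.86°

108.9°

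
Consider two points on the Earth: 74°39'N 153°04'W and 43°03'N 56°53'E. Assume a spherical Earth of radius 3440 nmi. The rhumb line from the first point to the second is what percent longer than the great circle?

Great circle: σ = 1.0579 rad → d_gc = Rσ = 3639.3 nmi
Rhumb: Δφ = -0.5515, Δλ = -2.6189, Δψ = -1.1702, q = Δφ/Δψ = 0.4713 → d_rh = R√(Δφ²+q²Δλ²) = 4650.5 nmi
Excess = (4650.5 − 3639.3) / 3639.3 = 1011.2 / 3639.3 = 27.79% ≈ 27.8%

27.8%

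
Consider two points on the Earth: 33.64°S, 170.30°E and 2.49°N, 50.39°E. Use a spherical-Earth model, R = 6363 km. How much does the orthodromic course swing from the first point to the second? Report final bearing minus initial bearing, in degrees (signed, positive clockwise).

At departure: θ₁ = atan2(sin Δλ cos φ₂, cos φ₁ sin φ₂ − sin φ₁ cos φ₂ cos Δλ) = 254.52°
At arrival: θ₂ = atan2(sin Δλ cos φ₁, −cos φ₂ sin φ₁ + sin φ₂ cos φ₁ cos Δλ) = 306.57°
Δθ = θ₂ − θ₁ = +52.1°

+52.1°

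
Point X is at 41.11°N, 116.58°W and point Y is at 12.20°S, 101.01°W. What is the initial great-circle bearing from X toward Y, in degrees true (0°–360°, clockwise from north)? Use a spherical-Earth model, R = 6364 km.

161.4°

θ = atan2( sin Δλ·cos φ₂ ,  cos φ₁ sin φ₂ − sin φ₁ cos φ₂ cos Δλ )
  = atan2(+0.2624, -0.7783) = 161.37°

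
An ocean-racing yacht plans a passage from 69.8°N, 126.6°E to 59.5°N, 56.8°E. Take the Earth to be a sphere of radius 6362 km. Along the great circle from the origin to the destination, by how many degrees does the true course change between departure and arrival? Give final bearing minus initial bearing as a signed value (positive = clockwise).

Initial bearing θ₁ = atan2(sin Δλ cos φ₂, cos φ₁ sin φ₂ − sin φ₁ cos φ₂ cos Δλ) = 285.61°
Final bearing θ₂ = (initial bearing from the destination back to the start) + 180° = 220.94°
Δθ = θ₂ − θ₁ = -64.7°

-64.7°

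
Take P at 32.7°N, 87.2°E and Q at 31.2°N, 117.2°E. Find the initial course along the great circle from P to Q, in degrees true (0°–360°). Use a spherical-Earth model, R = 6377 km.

85.2°

N = sin Δλ·cos φ₂ = +0.4277;  D = cos φ₁ sin φ₂ − sin φ₁ cos φ₂ cos Δλ = +0.0357
initial course = atan2(N, D) = 85.22°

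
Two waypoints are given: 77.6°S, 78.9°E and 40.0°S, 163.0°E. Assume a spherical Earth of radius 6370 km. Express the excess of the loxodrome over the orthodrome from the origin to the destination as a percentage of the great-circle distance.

Great circle: σ = 0.8702 rad → d_gc = Rσ = 5542.9 km
Rhumb: Δφ = +0.6562, Δλ = +1.4678, Δψ = +1.4569, q = Δφ/Δψ = 0.4505 → d_rh = R√(Δφ²+q²Δλ²) = 5934.1 km
Excess = (5934.1 − 5542.9) / 5542.9 = 391.2 / 5542.9 = 7.06% ≈ 7.1%

7.1%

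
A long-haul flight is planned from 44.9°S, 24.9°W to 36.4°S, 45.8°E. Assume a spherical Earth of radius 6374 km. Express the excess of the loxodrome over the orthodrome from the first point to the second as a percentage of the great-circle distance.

3.0%

Great circle: σ = 0.9181 rad → d_gc = Rσ = 5852.1 km
Rhumb: Δφ = +0.1484, Δλ = +1.2339, Δψ = +0.1960, q = Δφ/Δψ = 0.7570 → d_rh = R√(Δφ²+q²Δλ²) = 6028.4 km
Excess = (6028.4 − 5852.1) / 5852.1 = 176.3 / 5852.1 = 3.01% ≈ 3.0%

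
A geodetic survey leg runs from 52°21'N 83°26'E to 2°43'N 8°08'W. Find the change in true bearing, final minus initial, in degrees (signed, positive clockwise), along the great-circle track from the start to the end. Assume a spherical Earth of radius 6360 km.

Initial bearing θ₁ = atan2(sin Δλ cos φ₂, cos φ₁ sin φ₂ − sin φ₁ cos φ₂ cos Δλ) = 272.90°
Final bearing θ₂ = (initial bearing from the destination back to the start) + 180° = 217.64°
Δθ = θ₂ − θ₁ = -55.3°

-55.3°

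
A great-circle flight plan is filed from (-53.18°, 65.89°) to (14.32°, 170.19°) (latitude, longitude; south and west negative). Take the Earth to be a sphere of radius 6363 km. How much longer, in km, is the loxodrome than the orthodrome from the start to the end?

357 km

Great circle: cos σ = sin φ₁ sin φ₂ + cos φ₁ cos φ₂ cos Δλ,  σ = 1.9192 rad → d_gc = 12212.07 km
Rhumb line: Δψ = +1.3526, q = Δφ/Δψ = 0.8710, d_rh = R√(Δφ²+q²Δλ²) = 12568.59 km
Excess = 12568.59 − 12212.07 = 356.52 ≈ 357 km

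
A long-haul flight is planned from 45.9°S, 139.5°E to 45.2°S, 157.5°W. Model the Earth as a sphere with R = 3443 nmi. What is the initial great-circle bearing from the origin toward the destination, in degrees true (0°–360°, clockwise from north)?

112.8°

θ = atan2( sin Δλ·cos φ₂ ,  cos φ₁ sin φ₂ − sin φ₁ cos φ₂ cos Δλ )
  = atan2(+0.6278, -0.2641) = 112.81°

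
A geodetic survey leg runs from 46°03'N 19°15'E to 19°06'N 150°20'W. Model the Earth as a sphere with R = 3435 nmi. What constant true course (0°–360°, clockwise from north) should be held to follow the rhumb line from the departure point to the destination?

259.1°

Δψ = ln[tan(π/4+φ₂/2)/tan(π/4+φ₁/2)] = -0.5678
Δλ = -2.9598 rad (taken the short way round)
course = atan2(Δλ, Δψ) = 259.14°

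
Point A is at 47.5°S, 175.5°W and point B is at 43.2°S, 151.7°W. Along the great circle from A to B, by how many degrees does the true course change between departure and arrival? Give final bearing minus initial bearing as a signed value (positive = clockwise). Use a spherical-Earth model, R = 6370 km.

At departure: θ₁ = atan2(sin Δλ cos φ₂, cos φ₁ sin φ₂ − sin φ₁ cos φ₂ cos Δλ) = 84.32°
At arrival: θ₂ = atan2(sin Δλ cos φ₁, −cos φ₂ sin φ₁ + sin φ₂ cos φ₁ cos Δλ) = 67.25°
Δθ = θ₂ − θ₁ = -17.1°

-17.1°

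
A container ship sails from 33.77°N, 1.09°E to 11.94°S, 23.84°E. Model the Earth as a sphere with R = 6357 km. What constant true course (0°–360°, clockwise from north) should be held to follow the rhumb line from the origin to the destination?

154.6°

Δψ = ln[tan(π/4+φ₂/2)/tan(π/4+φ₁/2)] = -0.8367
Δλ = +0.3971 rad (taken the short way round)
course = atan2(Δλ, Δψ) = 154.61°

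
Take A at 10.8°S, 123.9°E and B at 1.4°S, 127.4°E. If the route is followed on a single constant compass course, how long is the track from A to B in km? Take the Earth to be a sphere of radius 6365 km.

Rhumb course C = atan2(Δλ, Δψ) with Δψ = ln[tan(π/4+φ₂/2)/tan(π/4+φ₁/2)] = +0.1652, Δλ = +0.0611 → C = 20.29°
d = R·|Δφ| / |cos C| = 6365·0.16406 / 0.93792 = 1113 km

1113 km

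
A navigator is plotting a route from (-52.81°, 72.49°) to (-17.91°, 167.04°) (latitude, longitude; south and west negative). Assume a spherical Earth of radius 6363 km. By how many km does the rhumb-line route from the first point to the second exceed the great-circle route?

Great circle: cos σ = sin φ₁ sin φ₂ + cos φ₁ cos φ₂ cos Δλ,  σ = 1.3701 rad → d_gc = 8717.9 km
Rhumb line: Δψ = +0.7715, q = Δφ/Δψ = 0.7895, d_rh = R√(Δφ²+q²Δλ²) = 9151.2 km
Excess = 9151.2 − 8717.9 = 433.3 ≈ 433 km

433 km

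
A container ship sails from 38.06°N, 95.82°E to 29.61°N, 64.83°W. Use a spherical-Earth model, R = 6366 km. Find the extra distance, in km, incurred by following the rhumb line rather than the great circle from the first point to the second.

Great circle: cos σ = sin φ₁ sin φ₂ + cos φ₁ cos φ₂ cos Δλ,  σ = 1.9191 rad → d_gc = 12216.8 km
Rhumb line: Δψ = -0.1779, q = Δφ/Δψ = 0.8292, d_rh = R√(Δφ²+q²Δλ²) = 14830.7 km
Excess = 14830.7 − 12216.8 = 2613.9 ≈ 2614 km

2614 km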